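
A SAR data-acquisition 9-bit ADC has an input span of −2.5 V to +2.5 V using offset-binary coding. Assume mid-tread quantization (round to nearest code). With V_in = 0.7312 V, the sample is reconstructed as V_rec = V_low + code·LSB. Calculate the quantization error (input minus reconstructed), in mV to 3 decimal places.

-1.222 mV

One LSB is 5 V / 512 = 9.766 mV.
(0.7312 − (−2.5))/0.00976562 = 330.8749; round gives code 331.
Code 331 maps back to (−2.5) + 331×0.00976562 V = 0.73242188 V.
V_in − V_rec = -0.00122188 V = -1.222 mV.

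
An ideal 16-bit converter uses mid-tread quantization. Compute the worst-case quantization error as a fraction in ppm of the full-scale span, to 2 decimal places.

7.63 ppm

Rounding → worst-case error = ½ LSB = V_FS/2^17, so 1e+06/131072 = 7.62939 ppm of full scale.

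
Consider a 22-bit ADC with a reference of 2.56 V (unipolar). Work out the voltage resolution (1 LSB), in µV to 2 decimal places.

0.61 µV

Full-scale span = 2.56 V.
LSB = 2.56 / 2^22 = 2.56 / 4194304 = 6.10352e-07 V = 0.61 µV.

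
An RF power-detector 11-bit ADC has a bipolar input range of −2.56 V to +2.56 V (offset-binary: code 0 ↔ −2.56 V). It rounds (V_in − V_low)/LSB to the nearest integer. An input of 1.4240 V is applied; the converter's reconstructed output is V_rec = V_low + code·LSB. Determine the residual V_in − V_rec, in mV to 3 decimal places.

One LSB is 5.12 V / 2048 = 2.500 mV.
Scaled input = 1593.6000 LSBs, so code = 1594.
Code 1594 maps back to (−2.56) + 1594×0.0025 V = 1.425 V.
V_in − V_rec = -0.001 V = -1.000 mV.

-1.000 mV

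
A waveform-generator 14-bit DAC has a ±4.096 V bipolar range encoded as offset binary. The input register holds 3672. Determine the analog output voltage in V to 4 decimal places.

-2.2600 V

LSB = 8.192 V / 2^14 = 0.500 mV.
V_out = (−4.096) + 3672 × 0.0005 V = -2.26 V.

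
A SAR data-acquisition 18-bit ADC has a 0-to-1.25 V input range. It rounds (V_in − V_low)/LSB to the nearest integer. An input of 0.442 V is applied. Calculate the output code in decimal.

code 92694

LSB = 1.25 V / 262144 = 4.77 µV.
(V_in − V_low)/LSB = (0.442 − 0) / 4.76837e-06 = 92694.118.
round(92694.118) = 92694.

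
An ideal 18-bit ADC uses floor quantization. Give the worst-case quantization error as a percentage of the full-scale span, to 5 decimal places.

Truncating → worst-case error = 1 LSB = V_FS/2^18, so 100/262144 = 0.00038147 % of full scale.

0.00038 %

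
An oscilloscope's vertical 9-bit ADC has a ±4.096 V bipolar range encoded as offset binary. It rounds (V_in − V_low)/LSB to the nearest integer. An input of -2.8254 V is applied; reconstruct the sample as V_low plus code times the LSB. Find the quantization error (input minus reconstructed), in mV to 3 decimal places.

LSB = 8.192/2^9 = 16.000 mV.
Scaled input = 79.4125 LSBs, so code = 79.
Reconstructed: -2.832 V.
Error = -2.8254 − (−2.832) = 0.0066 V = 6.600 mV.

6.600 mV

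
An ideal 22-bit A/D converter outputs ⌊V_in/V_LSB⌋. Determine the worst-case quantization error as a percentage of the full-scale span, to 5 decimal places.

Truncating → worst-case error = 1 LSB = V_FS/2^22, so 100/4194304 = 2.38419e-05 % of full scale.

0.00002 %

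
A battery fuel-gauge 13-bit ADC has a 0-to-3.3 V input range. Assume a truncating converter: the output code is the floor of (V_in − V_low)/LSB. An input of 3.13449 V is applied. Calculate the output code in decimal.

LSB = 3.3 V / 8192 = 402.83 µV.
(3.13449 − 0) / 0.000402832 = 7781.134 LSBs.
Floor → code 7781.

code 7781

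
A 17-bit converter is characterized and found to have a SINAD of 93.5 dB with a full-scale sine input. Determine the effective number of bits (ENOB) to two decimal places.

ENOB = (SINAD − 1.76) / 6.02 = (93.5 − 1.76)/6.02 = 15.239.

15.24 bits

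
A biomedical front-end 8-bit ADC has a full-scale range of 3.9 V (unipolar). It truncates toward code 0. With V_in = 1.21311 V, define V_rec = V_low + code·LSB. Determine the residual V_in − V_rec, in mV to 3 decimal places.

9.594 mV

One LSB is 3.9 V / 256 = 15.234 mV.
(1.21311 − 0)/0.0152344 = 79.6298; ⌊·⌋ gives code 79.
Reconstructed: 1.2035156 V.
V_in − V_rec = 0.00959438 V = 9.594 mV.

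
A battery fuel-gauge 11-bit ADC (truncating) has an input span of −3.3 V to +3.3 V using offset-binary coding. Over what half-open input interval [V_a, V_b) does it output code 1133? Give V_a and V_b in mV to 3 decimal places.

[351.270 mV, 354.492 mV)

LSB = 6.6/2^11 = 3.223 mV.
V_a = V_low + 1133·LSB = 0.35127 V; V_b = V_low + 1134·LSB = 0.354492 V.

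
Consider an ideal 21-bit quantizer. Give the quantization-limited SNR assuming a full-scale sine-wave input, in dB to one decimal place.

128.2 dB

SNR ≈ 6.02·N + 1.76 dB = 6.02·21 + 1.76 = 128.18 dB.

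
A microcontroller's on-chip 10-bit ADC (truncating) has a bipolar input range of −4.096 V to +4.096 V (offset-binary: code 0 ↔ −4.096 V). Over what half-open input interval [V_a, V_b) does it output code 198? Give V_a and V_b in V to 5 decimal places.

[-2.51200 V, -2.50400 V)

LSB = 8.192/2^10 = 8.000 mV.
V_a = V_low + 198·LSB = -2.512 V; V_b = V_low + 199·LSB = -2.504 V.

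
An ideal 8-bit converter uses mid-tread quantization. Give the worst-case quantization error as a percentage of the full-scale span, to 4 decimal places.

Rounding → worst-case error = ½ LSB = V_FS/2^9, so 100/512 = 0.195312 % of full scale.

0.1953 %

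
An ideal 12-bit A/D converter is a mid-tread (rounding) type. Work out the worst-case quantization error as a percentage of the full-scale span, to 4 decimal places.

Rounding → worst-case error = ½ LSB = V_FS/2^13, so 100/8192 = 0.012207 % of full scale.

0.0122 %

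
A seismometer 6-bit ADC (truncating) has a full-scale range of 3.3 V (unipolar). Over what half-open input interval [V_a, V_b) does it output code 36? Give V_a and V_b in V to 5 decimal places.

[1.85625 V, 1.90781 V)

LSB = 3.3/2^6 = 51.562 mV.
V_a = V_low + 36·LSB = 1.85625 V; V_b = V_low + 37·LSB = 1.90781 V.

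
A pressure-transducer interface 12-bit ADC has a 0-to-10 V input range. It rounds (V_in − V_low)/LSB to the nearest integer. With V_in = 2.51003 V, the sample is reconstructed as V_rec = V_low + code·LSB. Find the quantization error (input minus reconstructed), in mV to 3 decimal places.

0.264 mV

LSB = 10/2^12 = 2.441 mV.
Scaled input = 1028.1083 LSBs, so code = 1028.
V_rec = 0 + 1028·0.00244141 = 2.5097656 V.
Error = 2.51003 − 2.5097656 = 0.000264375 V = 0.264 mV.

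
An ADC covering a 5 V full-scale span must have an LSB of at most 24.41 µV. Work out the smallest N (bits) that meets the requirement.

Number of steps required ≥ 5 V / 24.41 µV = 204834.08.
Need 2^N ≥ 204834.08; 2^17 = 131072, 2^18 = 262144.
Minimum N = 18.

18 bits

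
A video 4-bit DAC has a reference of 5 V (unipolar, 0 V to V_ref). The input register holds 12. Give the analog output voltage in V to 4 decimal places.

3.7500 V

LSB = 5 V / 2^4 = 312.500 mV.
V_out = 0 + 12 × 0.3125 V = 3.75 V.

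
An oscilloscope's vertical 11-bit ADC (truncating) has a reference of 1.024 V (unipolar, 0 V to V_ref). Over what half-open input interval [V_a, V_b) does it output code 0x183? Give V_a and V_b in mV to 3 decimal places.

LSB = 1.024/2^11 = 0.500 mV.
Code 0x183 = 387 decimal.
V_a = V_low + 387·LSB = 0.1935 V; V_b = V_low + 388·LSB = 0.194 V.

[193.500 mV, 194.000 mV)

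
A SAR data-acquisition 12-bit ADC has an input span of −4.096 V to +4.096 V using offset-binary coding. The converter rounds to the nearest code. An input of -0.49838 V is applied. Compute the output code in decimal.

code 1799

LSB = 8.192 V / 4096 = 2.000 mV.
(-0.49838 − (−4.096)) / 0.002 = 1798.810 LSBs.
round(1798.810) = 1799.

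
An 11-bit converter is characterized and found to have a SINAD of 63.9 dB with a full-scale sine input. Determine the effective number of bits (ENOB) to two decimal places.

10.32 bits

ENOB = (SINAD − 1.76) / 6.02 = (63.9 − 1.76)/6.02 = 10.322.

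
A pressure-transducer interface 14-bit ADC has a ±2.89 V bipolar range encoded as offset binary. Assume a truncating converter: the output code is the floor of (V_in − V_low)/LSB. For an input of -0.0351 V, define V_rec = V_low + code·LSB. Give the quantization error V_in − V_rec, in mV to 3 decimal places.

0.178 mV

One LSB is 5.78 V / 16384 = 352.78 µV.
Scaled input = 8092.5055 LSBs, so code = 8092.
V_rec = (−2.89) + 8092·0.000352783 = -0.03527832 V.
V_in − V_rec = 0.00017832 V = 0.178 mV.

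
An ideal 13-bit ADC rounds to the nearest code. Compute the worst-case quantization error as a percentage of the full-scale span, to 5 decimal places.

0.00610 %

Rounding → worst-case error = ½ LSB = V_FS/2^14, so 100/16384 = 0.00610352 % of full scale.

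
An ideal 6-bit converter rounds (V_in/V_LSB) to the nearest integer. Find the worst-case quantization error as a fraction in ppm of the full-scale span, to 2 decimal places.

Rounding → worst-case error = ½ LSB = V_FS/2^7, so 1e+06/128 = 7812.5 ppm of full scale.

7812.50 ppm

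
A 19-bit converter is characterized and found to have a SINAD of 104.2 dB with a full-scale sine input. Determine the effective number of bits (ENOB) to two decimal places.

17.02 bits

ENOB = (SINAD − 1.76) / 6.02 = (104.2 − 1.76)/6.02 = 17.017.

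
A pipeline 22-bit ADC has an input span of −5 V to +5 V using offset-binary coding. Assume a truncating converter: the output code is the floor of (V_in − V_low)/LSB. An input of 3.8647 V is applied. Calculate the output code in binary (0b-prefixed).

LSB = 10 V / 4194304 = 2.38 µV.
(V_in − V_low)/LSB = (3.8647 − (−5)) / 2.38419e-06 = 3718124.667.
Floor → code 3718124.
In binary (0b-prefixed): 0b1110001011101111101100.

code 0b1110001011101111101100 (decimal 3718124)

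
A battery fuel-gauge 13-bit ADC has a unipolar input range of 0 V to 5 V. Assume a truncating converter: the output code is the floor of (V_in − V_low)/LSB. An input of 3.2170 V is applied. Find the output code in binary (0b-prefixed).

code 0b1010010010110 (decimal 5270)

Full-scale span = 5 V; LSB = 5/2^13 = 0.610 mV.
Input sits at 5270.733 steps above V_low.
⌊·⌋(5270.733) = 5270.
In binary (0b-prefixed): 0b1010010010110.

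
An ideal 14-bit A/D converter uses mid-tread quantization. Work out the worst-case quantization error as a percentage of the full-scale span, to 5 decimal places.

0.00305 %

Rounding → worst-case error = ½ LSB = V_FS/2^15, so 100/32768 = 0.00305176 % of full scale.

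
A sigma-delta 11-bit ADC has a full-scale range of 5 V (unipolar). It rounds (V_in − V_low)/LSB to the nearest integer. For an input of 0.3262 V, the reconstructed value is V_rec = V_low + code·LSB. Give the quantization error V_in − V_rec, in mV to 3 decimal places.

-0.948 mV

LSB = 5/2^11 = 2.441 mV.
(0.3262 − 0)/0.00244141 = 133.6115; round gives code 134.
V_rec = 0 + 134·0.00244141 = 0.32714844 V.
Difference: -0.000948437 V → -0.948 mV.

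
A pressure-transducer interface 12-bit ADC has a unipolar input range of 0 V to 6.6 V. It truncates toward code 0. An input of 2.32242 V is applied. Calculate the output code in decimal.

code 1441

With 4096 levels over 6.6 V, one step is 1.611 mV.
Input sits at 1441.308 steps above V_low.
So the output code is 1441.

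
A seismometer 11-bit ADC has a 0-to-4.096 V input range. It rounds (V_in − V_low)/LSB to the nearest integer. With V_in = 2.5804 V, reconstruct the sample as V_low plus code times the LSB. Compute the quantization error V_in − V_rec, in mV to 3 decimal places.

LSB = 4.096/2^11 = 2.000 mV.
(V_in − V_low)/LSB = (2.5804 − 0)/0.002 = 1290.2000 → code 1290 (round).
Code 1290 maps back to 0 + 1290×0.002 V = 2.58 V.
Difference: 0.0004 V → 0.400 mV.

0.400 mV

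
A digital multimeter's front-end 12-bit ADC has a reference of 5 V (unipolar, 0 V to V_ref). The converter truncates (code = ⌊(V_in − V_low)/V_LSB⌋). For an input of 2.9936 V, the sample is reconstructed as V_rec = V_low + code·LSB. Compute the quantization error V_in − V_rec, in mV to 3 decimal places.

0.436 mV

One LSB is 5 V / 4096 = 1.221 mV.
(2.9936 − 0)/0.0012207 = 2452.3571; ⌊·⌋ gives code 2452.
Code 2452 maps back to 0 + 2452×0.0012207 V = 2.9931641 V.
Difference: 0.000435938 V → 0.436 mV.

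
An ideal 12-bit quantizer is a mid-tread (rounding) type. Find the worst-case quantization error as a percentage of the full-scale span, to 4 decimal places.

0.0122 %

Rounding → worst-case error = ½ LSB = V_FS/2^13, so 100/8192 = 0.012207 % of full scale.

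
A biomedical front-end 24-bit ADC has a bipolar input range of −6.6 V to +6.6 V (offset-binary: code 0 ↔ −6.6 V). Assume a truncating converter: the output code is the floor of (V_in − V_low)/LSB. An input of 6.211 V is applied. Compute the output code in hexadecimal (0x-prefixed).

code 0xF874AC (decimal 16282796)

Full-scale span = 13.2 V; LSB = 13.2/2^24 = 0.79 µV.
Input sits at 16282796.528 steps above V_low.
⌊·⌋(16282796.528) = 16282796.
In hexadecimal (0x-prefixed): 0xF874AC.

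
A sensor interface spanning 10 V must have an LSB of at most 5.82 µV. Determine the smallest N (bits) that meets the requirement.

Number of steps required ≥ 10 V / 5.82 µV = 1718213.06.
Need 2^N ≥ 1718213.06; 2^20 = 1048576, 2^21 = 2097152.
Minimum N = 21.

21 bits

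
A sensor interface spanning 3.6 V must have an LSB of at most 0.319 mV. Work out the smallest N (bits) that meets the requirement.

14 bits

Number of steps required ≥ 3.6 V / 0.319 mV = 11285.27.
Need 2^N ≥ 11285.27; 2^13 = 8192, 2^14 = 16384.
Minimum N = 14.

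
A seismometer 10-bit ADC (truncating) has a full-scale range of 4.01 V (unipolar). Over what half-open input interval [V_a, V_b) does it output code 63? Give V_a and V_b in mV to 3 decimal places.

[246.709 mV, 250.625 mV)

LSB = 4.01/2^10 = 3.916 mV.
V_a = V_low + 63·LSB = 0.246709 V; V_b = V_low + 64·LSB = 0.250625 V.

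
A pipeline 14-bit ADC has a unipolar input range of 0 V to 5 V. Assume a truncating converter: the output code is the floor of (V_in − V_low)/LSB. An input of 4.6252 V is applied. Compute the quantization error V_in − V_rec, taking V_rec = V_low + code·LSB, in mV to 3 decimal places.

One LSB is 5 V / 16384 = 305.18 µV.
(V_in − V_low)/LSB = (4.6252 − 0)/0.000305176 = 15155.8554 → code 15155 (floor).
V_rec = 0 + 15155·0.000305176 = 4.624939 V.
Error = 4.6252 − 4.624939 = 0.000261035 V = 0.261 mV.

0.261 mV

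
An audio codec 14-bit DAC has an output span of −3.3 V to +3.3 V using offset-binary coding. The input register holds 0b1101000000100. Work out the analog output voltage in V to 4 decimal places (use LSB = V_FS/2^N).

-0.6171 V

LSB = 6.6 V / 2^14 = 402.83 µV.
Code 0b1101000000100 = 6660 decimal.
V_out = (−3.3) + 6660 × 0.000402832 V = -0.617139 V.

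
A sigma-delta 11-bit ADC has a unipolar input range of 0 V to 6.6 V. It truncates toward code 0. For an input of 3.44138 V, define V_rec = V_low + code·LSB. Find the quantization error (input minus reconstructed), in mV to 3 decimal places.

2.806 mV

LSB = 6.6/2^11 = 3.223 mV.
(V_in − V_low)/LSB = (3.44138 − 0)/0.00322266 = 1067.8706 → code 1067 (floor).
Reconstructed: 3.4385742 V.
Error = 3.44138 − 3.4385742 = 0.00280578 V = 2.806 mV.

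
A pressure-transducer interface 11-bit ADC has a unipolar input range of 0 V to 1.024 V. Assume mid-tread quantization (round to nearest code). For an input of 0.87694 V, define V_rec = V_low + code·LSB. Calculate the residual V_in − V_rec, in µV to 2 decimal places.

-60.00 µV

LSB = 1.024/2^11 = 0.500 mV.
Scaled input = 1753.8800 LSBs, so code = 1754.
Reconstructed: 0.877 V.
Difference: -6e-05 V → -60.00 µV.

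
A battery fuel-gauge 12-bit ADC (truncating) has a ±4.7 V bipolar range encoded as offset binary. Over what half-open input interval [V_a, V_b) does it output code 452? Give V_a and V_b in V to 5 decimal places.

LSB = 9.4/2^12 = 2.295 mV.
V_a = V_low + 452·LSB = -3.6627 V; V_b = V_low + 453·LSB = -3.6604 V.

[-3.66270 V, -3.66040 V)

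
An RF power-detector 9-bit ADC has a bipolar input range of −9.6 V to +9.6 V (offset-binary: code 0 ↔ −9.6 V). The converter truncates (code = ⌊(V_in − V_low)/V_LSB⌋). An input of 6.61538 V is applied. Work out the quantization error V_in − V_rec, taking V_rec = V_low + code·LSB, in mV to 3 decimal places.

Step size: 19.2 V ÷ 2^9 = 37.500 mV.
(6.61538 − (−9.6))/0.0375 = 432.4101; ⌊·⌋ gives code 432.
Code 432 maps back to (−9.6) + 432×0.0375 V = 6.6 V.
Error = 6.61538 − 6.6 = 0.01538 V = 15.380 mV.

15.380 mV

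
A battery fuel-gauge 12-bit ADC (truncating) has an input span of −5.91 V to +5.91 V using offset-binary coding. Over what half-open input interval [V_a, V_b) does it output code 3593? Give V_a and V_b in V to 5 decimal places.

LSB = 11.82/2^12 = 2.886 mV.
V_a = V_low + 3593·LSB = 4.45847 V; V_b = V_low + 3594·LSB = 4.46136 V.

[4.45847 V, 4.46136 V)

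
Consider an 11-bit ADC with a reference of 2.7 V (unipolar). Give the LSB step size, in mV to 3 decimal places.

1.318 mV

Full-scale span = 2.7 V.
LSB = 2.7 / 2^11 = 2.7 / 2048 = 0.00131836 V = 1.318 mV.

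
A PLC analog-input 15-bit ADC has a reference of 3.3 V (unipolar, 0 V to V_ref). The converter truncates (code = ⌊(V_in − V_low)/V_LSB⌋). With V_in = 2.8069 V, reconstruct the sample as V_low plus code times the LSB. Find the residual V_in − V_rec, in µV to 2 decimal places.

One LSB is 3.3 V / 32768 = 100.71 µV.
(V_in − V_low)/LSB = (2.8069 − 0)/0.000100708 = 27871.6664 → code 27871 (floor).
Code 27871 maps back to 0 + 27871×0.000100708 V = 2.8068329 V.
Error = 2.8069 − 2.8068329 = 6.71143e-05 V = 67.11 µV.

67.11 µV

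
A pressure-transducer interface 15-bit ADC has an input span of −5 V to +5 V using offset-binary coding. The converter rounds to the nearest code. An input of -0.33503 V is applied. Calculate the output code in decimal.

code 15286

LSB = 10 V / 32768 = 305.18 µV.
(-0.33503 − (−5)) / 0.000305176 = 15286.174 LSBs.
Round → code 15286.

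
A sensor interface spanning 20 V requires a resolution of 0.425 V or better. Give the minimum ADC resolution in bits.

Number of steps required ≥ 20 V / 0.425 V = 47.06.
Need 2^N ≥ 47.06; 2^5 = 32, 2^6 = 64.
Minimum N = 6.

6 bits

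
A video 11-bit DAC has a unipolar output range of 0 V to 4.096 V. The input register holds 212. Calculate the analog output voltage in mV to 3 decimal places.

LSB = 4.096 V / 2^11 = 2.000 mV.
V_out = 0 + 212 × 0.002 V = 0.424 V.
= 424.000 mV.

424.000 mV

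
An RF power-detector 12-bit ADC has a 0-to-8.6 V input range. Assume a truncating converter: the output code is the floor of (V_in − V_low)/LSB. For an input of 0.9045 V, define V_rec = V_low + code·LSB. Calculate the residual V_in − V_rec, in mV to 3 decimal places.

One LSB is 8.6 V / 4096 = 2.100 mV.
Scaled input = 430.7944 LSBs, so code = 430.
V_rec = 0 + 430·0.00209961 = 0.90283203 V.
Difference: 0.00166797 V → 1.668 mV.

1.668 mV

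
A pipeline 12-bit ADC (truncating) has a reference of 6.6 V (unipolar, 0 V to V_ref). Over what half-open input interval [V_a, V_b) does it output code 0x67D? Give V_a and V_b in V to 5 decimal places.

[2.67642 V, 2.67803 V)

LSB = 6.6/2^12 = 1.611 mV.
Code 0x67D = 1661 decimal.
V_a = V_low + 1661·LSB = 2.67642 V; V_b = V_low + 1662·LSB = 2.67803 V.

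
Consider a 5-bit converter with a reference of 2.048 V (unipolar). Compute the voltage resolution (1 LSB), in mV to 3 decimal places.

64.000 mV

Full-scale span = 2.048 V.
LSB = 2.048 / 2^5 = 2.048 / 32 = 0.064 V = 64.000 mV.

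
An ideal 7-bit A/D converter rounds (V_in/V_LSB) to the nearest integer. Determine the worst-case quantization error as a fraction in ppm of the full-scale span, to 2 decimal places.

Rounding → worst-case error = ½ LSB = V_FS/2^8, so 1e+06/256 = 3906.25 ppm of full scale.

3906.25 ppm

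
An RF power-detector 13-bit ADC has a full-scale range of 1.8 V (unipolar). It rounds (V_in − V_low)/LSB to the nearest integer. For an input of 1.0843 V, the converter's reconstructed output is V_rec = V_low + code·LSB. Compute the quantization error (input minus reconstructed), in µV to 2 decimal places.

-50.59 µV

Step size: 1.8 V ÷ 2^13 = 219.73 µV.
(1.0843 − 0)/0.000219727 = 4934.7698; round gives code 4935.
Reconstructed: 1.0843506 V.
Difference: -5.05859e-05 V → -50.59 µV.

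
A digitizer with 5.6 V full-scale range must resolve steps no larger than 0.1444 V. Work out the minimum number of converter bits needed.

6 bits

Number of steps required ≥ 5.6 V / 0.1444 V = 38.78.
Need 2^N ≥ 38.78; 2^5 = 32, 2^6 = 64.
Minimum N = 6.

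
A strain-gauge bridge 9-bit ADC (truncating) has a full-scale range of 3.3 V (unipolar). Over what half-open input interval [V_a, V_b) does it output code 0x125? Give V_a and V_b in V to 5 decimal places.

LSB = 3.3/2^9 = 6.445 mV.
Code 0x125 = 293 decimal.
V_a = V_low + 293·LSB = 1.88848 V; V_b = V_low + 294·LSB = 1.89492 V.

[1.88848 V, 1.89492 V)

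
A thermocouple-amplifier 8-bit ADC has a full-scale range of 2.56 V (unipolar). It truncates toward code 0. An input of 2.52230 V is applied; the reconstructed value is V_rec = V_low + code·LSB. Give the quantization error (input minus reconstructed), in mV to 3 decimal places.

2.300 mV

Step size: 2.56 V ÷ 2^8 = 10.000 mV.
(2.52230 − 0)/0.01 = 252.2300; ⌊·⌋ gives code 252.
Reconstructed: 2.52 V.
Error = 2.52230 − 2.52 = 0.0023 V = 2.300 mV.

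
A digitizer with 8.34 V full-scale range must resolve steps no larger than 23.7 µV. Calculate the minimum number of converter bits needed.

Number of steps required ≥ 8.34 V / 23.7 µV = 351898.73.
Need 2^N ≥ 351898.73; 2^18 = 262144, 2^19 = 524288.
Minimum N = 19.

19 bits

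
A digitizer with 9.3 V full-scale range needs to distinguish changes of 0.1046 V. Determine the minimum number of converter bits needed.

Number of steps required ≥ 9.3 V / 0.1046 V = 88.91.
Need 2^N ≥ 88.91; 2^6 = 64, 2^7 = 128.
Minimum N = 7.

7 bits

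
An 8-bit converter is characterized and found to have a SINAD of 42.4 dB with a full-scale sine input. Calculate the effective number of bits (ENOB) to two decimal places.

6.75 bits

ENOB = (SINAD − 1.76) / 6.02 = (42.4 − 1.76)/6.02 = 6.751.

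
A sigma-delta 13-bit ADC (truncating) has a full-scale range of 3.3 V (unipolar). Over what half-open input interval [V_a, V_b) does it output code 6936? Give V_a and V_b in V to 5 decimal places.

[2.79404 V, 2.79445 V)

LSB = 3.3/2^13 = 402.83 µV.
V_a = V_low + 6936·LSB = 2.79404 V; V_b = V_low + 6937·LSB = 2.79445 V.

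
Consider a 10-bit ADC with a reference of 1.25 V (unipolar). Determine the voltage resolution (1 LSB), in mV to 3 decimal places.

Full-scale span = 1.25 V.
LSB = 1.25 / 2^10 = 1.25 / 1024 = 0.0012207 V = 1.221 mV.

1.221 mV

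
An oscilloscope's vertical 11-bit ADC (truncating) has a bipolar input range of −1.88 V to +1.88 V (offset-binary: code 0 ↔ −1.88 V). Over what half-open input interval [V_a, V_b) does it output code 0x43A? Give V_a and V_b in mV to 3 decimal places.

[106.484 mV, 108.320 mV)

LSB = 3.76/2^11 = 1.836 mV.
Code 0x43A = 1082 decimal.
V_a = V_low + 1082·LSB = 0.106484 V; V_b = V_low + 1083·LSB = 0.10832 V.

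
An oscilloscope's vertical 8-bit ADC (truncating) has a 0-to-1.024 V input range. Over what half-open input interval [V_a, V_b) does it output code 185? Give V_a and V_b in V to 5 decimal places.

LSB = 1.024/2^8 = 4.000 mV.
V_a = V_low + 185·LSB = 0.74 V; V_b = V_low + 186·LSB = 0.744 V.

[0.74000 V, 0.74400 V)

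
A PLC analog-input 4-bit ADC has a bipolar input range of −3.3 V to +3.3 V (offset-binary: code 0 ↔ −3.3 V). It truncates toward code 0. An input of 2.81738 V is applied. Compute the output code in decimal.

LSB = 6.6 V / 16 = 412.500 mV.
Input sits at 14.830 steps above V_low.
⌊·⌋(14.830) = 14.

code 14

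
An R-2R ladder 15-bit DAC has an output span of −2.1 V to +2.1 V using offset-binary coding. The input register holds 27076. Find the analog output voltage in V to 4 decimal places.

1.3704 V

LSB = 4.2 V / 2^15 = 128.17 µV.
V_out = (−2.1) + 27076 × 0.000128174 V = 1.37043 V.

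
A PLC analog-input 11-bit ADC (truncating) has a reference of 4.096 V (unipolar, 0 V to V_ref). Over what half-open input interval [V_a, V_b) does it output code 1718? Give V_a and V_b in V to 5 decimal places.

LSB = 4.096/2^11 = 2.000 mV.
V_a = V_low + 1718·LSB = 3.436 V; V_b = V_low + 1719·LSB = 3.438 V.

[3.43600 V, 3.43800 V)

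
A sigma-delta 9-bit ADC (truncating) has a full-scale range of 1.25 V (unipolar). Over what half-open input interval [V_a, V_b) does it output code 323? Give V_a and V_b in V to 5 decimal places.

LSB = 1.25/2^9 = 2.441 mV.
V_a = V_low + 323·LSB = 0.788574 V; V_b = V_low + 324·LSB = 0.791016 V.

[0.78857 V, 0.79102 V)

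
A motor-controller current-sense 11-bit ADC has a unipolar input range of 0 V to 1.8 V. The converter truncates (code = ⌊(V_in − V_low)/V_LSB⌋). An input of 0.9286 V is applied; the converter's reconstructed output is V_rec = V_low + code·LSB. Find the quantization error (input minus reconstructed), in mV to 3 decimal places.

0.475 mV

One LSB is 1.8 V / 2048 = 0.879 mV.
(V_in − V_low)/LSB = (0.9286 − 0)/0.000878906 = 1056.5404 → code 1056 (floor).
V_rec = 0 + 1056·0.000878906 = 0.928125 V.
Error = 0.9286 − 0.928125 = 0.000475 V = 0.475 mV.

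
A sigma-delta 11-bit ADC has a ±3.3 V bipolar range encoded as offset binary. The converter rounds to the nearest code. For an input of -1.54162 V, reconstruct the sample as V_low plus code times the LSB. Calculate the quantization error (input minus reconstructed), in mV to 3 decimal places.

-1.190 mV

One LSB is 6.6 V / 2048 = 3.223 mV.
Scaled input = 545.6306 LSBs, so code = 546.
V_rec = (−3.3) + 546·0.00322266 = -1.5404297 V.
Difference: -0.00119031 V → -1.190 mV.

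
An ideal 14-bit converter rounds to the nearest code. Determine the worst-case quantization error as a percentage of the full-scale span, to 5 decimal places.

0.00305 %

Rounding → worst-case error = ½ LSB = V_FS/2^15, so 100/32768 = 0.00305176 % of full scale.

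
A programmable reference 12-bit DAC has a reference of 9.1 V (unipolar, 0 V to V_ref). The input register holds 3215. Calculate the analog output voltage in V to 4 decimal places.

LSB = 9.1 V / 2^12 = 2.222 mV.
V_out = 0 + 3215 × 0.00222168 V = 7.1427 V.

7.1427 V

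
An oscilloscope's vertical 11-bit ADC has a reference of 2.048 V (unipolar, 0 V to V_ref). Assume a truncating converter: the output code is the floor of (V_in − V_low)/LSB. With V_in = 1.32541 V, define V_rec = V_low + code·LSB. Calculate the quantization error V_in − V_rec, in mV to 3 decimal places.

LSB = 2.048/2^11 = 1.000 mV.
(V_in − V_low)/LSB = (1.32541 − 0)/0.001 = 1325.4100 → code 1325 (floor).
V_rec = 0 + 1325·0.001 = 1.325 V.
Difference: 0.00041 V → 0.410 mV.

0.410 mV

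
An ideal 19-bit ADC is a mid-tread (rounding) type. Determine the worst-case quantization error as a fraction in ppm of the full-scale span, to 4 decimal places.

0.9537 ppm

Rounding → worst-case error = ½ LSB = V_FS/2^20, so 1e+06/1048576 = 0.953674 ppm of full scale.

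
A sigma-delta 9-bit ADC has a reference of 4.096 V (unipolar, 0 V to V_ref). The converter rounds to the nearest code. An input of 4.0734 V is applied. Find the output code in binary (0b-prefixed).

LSB = 4.096 V / 512 = 8.000 mV.
Input sits at 509.175 steps above V_low.
Round → code 509.
In binary (0b-prefixed): 0b111111101.

code 0b111111101 (decimal 509)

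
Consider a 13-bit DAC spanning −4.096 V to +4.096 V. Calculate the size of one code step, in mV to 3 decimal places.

Full-scale span = 8.192 V.
LSB = 8.192 / 2^13 = 8.192 / 8192 = 0.001 V = 1.000 mV.

1.000 mV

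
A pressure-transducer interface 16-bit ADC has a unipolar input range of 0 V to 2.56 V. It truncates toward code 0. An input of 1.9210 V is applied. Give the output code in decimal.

code 49177

LSB = 2.56 V / 65536 = 39.06 µV.
(1.9210 − 0) / 3.90625e-05 = 49177.600 LSBs.
So the output code is 49177.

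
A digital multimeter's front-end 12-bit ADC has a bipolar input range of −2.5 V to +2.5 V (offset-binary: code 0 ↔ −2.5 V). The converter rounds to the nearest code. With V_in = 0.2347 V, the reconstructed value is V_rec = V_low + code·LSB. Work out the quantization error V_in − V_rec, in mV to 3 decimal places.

One LSB is 5 V / 4096 = 1.221 mV.
Scaled input = 2240.2662 LSBs, so code = 2240.
Reconstructed: 0.234375 V.
V_in − V_rec = 0.000325 V = 0.325 mV.

0.325 mV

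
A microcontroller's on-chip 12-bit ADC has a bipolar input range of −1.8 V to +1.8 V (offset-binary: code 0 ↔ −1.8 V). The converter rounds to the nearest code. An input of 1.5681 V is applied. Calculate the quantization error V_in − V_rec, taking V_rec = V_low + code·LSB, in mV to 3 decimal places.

Step size: 3.6 V ÷ 2^12 = 0.879 mV.
(1.5681 − (−1.8))/0.000878906 = 3832.1493; round gives code 3832.
Reconstructed: 1.5679687 V.
Error = 1.5681 − 1.5679687 = 0.00013125 V = 0.131 mV.

0.131 mV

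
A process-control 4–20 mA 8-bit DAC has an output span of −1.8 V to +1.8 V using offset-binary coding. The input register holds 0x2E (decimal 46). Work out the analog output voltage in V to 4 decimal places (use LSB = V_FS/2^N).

-1.1531 V

LSB = 3.6 V / 2^8 = 14.062 mV.
Code 0x2E = 46 decimal.
V_out = (−1.8) + 46 × 0.0140625 V = -1.15312 V.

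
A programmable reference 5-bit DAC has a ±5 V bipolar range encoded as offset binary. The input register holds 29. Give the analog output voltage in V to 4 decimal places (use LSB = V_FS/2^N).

LSB = 10 V / 2^5 = 312.500 mV.
V_out = (−5) + 29 × 0.3125 V = 4.0625 V.

4.0625 V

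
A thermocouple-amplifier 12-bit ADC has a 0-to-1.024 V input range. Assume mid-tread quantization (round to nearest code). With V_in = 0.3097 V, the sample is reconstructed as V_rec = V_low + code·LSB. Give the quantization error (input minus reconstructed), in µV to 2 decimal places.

Step size: 1.024 V ÷ 2^12 = 250.00 µV.
Scaled input = 1238.8000 LSBs, so code = 1239.
Reconstructed: 0.30975 V.
V_in − V_rec = -5e-05 V = -50.00 µV.

-50.00 µV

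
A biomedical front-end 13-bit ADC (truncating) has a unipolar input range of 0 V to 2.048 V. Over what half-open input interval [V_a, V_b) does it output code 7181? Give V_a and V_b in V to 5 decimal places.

LSB = 2.048/2^13 = 250.00 µV.
V_a = V_low + 7181·LSB = 1.79525 V; V_b = V_low + 7182·LSB = 1.7955 V.

[1.79525 V, 1.79550 V)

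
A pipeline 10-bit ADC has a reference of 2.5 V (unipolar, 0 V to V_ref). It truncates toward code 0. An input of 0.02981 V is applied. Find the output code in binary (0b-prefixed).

With 1024 levels over 2.5 V, one step is 2.441 mV.
(0.02981 − 0) / 0.00244141 = 12.210 LSBs.
Floor → code 12.
In binary (0b-prefixed): 0b1100.

code 0b1100 (decimal 12)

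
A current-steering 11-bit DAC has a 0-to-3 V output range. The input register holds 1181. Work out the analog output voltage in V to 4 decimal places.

1.7300 V

LSB = 3 V / 2^11 = 1.465 mV.
V_out = 0 + 1181 × 0.00146484 V = 1.72998 V.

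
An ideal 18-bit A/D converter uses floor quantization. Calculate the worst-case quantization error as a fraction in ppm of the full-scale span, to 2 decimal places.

3.81 ppm

Truncating → worst-case error = 1 LSB = V_FS/2^18, so 1e+06/262144 = 3.8147 ppm of full scale.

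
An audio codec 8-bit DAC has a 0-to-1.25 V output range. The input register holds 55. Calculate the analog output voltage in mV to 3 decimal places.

LSB = 1.25 V / 2^8 = 4.883 mV.
V_out = 0 + 55 × 0.00488281 V = 0.268555 V.
= 268.555 mV.

268.555 mV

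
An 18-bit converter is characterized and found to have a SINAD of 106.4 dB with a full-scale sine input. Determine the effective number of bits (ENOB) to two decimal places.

ENOB = (SINAD − 1.76) / 6.02 = (106.4 − 1.76)/6.02 = 17.382.

17.38 bits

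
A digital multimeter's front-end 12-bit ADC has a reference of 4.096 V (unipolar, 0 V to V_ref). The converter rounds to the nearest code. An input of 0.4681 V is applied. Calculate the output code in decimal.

code 468

With 4096 levels over 4.096 V, one step is 1.000 mV.
(0.4681 − 0) / 0.001 = 468.100 LSBs.
Round → code 468.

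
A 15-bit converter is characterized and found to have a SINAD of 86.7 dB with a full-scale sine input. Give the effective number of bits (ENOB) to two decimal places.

14.11 bits

ENOB = (SINAD − 1.76) / 6.02 = (86.7 − 1.76)/6.02 = 14.110.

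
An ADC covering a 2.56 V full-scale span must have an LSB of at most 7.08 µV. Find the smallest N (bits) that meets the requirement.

Number of steps required ≥ 2.56 V / 7.08 µV = 361581.92.
Need 2^N ≥ 361581.92; 2^18 = 262144, 2^19 = 524288.
Minimum N = 19.

19 bits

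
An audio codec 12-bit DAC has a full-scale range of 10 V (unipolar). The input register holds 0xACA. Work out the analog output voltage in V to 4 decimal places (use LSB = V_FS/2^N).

6.7432 V

LSB = 10 V / 2^12 = 2.441 mV.
Code 0xACA = 2762 decimal.
V_out = 0 + 2762 × 0.00244141 V = 6.74316 V.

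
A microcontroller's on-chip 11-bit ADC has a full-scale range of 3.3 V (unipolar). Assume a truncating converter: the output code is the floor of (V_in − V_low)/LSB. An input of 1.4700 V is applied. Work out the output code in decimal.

Full-scale span = 3.3 V; LSB = 3.3/2^11 = 1.611 mV.
(V_in − V_low)/LSB = (1.4700 − 0) / 0.00161133 = 912.291.
Floor → code 912.

code 912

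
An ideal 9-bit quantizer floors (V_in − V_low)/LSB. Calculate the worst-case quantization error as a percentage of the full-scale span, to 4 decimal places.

0.1953 %

Truncating → worst-case error = 1 LSB = V_FS/2^9, so 100/512 = 0.195312 % of full scale.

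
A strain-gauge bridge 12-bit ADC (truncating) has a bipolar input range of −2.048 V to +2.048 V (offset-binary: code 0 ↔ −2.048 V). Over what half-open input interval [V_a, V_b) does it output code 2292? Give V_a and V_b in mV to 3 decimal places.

LSB = 4.096/2^12 = 1.000 mV.
V_a = V_low + 2292·LSB = 0.244 V; V_b = V_low + 2293·LSB = 0.245 V.

[244.000 mV, 245.000 mV)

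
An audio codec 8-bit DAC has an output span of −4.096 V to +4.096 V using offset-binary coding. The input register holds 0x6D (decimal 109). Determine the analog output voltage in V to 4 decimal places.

-0.6080 V

LSB = 8.192 V / 2^8 = 32.000 mV.
Code 0x6D = 109 decimal.
V_out = (−4.096) + 109 × 0.032 V = -0.608 V.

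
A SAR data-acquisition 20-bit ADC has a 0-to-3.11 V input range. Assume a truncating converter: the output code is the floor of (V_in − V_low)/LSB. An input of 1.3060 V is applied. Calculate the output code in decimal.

LSB = 3.11 V / 1048576 = 2.97 µV.
(V_in − V_low)/LSB = (1.3060 − 0) / 2.96593e-06 = 440334.487.
Floor → code 440334.

code 440334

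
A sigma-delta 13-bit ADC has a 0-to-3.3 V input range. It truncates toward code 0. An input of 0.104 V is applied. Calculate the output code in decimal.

With 8192 levels over 3.3 V, one step is 402.83 µV.
(0.104 − 0) / 0.000402832 = 258.172 LSBs.
⌊·⌋(258.172) = 258.

code 258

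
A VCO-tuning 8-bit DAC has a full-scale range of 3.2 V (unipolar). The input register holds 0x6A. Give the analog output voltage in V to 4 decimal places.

1.3250 V

LSB = 3.2 V / 2^8 = 12.500 mV.
Code 0x6A = 106 decimal.
V_out = 0 + 106 × 0.0125 V = 1.325 V.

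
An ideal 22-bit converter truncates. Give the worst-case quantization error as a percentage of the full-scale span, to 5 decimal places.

Truncating → worst-case error = 1 LSB = V_FS/2^22, so 100/4194304 = 2.38419e-05 % of full scale.

0.00002 %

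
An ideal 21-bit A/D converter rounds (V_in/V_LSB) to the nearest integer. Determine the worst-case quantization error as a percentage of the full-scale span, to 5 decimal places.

Rounding → worst-case error = ½ LSB = V_FS/2^22, so 100/4194304 = 2.38419e-05 % of full scale.

0.00002 %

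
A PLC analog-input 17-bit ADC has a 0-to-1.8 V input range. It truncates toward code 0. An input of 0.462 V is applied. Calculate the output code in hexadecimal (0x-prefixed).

LSB = 1.8 V / 131072 = 13.73 µV.
(0.462 − 0) / 1.37329e-05 = 33641.813 LSBs.
Floor → code 33641.
In hexadecimal (0x-prefixed): 0x8369.

code 0x8369 (decimal 33641)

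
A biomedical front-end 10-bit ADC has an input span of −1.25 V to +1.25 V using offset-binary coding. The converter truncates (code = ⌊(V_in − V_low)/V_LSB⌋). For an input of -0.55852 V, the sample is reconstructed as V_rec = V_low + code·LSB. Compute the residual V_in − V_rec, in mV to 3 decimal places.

0.562 mV

LSB = 2.5/2^10 = 2.441 mV.
(-0.55852 − (−1.25))/0.00244141 = 283.2302; ⌊·⌋ gives code 283.
V_rec = (−1.25) + 283·0.00244141 = -0.55908203 V.
Difference: 0.000562031 V → 0.562 mV.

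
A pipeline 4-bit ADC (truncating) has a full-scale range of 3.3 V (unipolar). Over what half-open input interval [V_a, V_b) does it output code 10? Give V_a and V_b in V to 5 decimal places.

[2.06250 V, 2.26875 V)

LSB = 3.3/2^4 = 206.250 mV.
V_a = V_low + 10·LSB = 2.0625 V; V_b = V_low + 11·LSB = 2.26875 V.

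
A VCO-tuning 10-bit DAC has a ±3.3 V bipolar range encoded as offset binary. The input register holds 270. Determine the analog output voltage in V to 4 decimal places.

-1.5598 V

LSB = 6.6 V / 2^10 = 6.445 mV.
V_out = (−3.3) + 270 × 0.00644531 V = -1.55977 V.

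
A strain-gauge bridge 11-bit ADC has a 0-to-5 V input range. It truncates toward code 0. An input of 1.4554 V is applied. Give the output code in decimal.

With 2048 levels over 5 V, one step is 2.441 mV.
(V_in − V_low)/LSB = (1.4554 − 0) / 0.00244141 = 596.132.
So the output code is 596.

code 596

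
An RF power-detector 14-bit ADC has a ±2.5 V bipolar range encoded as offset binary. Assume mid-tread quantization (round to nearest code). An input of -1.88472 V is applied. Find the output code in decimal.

LSB = 5 V / 16384 = 305.18 µV.
(-1.88472 − (−2.5)) / 0.000305176 = 2016.150 LSBs.
Round → code 2016.

code 2016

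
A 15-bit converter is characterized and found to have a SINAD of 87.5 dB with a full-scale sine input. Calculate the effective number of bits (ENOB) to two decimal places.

ENOB = (SINAD − 1.76) / 6.02 = (87.5 − 1.76)/6.02 = 14.243.

14.24 bits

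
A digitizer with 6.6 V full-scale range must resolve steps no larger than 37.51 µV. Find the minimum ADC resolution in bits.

Number of steps required ≥ 6.6 V / 37.51 µV = 175953.08.
Need 2^N ≥ 175953.08; 2^17 = 131072, 2^18 = 262144.
Minimum N = 18.

18 bits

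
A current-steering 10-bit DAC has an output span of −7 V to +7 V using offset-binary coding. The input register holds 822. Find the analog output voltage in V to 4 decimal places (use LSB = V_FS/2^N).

4.2383 V

LSB = 14 V / 2^10 = 13.672 mV.
V_out = (−7) + 822 × 0.0136719 V = 4.23828 V.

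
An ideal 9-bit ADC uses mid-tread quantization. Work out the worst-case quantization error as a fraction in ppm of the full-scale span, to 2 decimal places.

Rounding → worst-case error = ½ LSB = V_FS/2^10, so 1e+06/1024 = 976.562 ppm of full scale.

976.56 ppm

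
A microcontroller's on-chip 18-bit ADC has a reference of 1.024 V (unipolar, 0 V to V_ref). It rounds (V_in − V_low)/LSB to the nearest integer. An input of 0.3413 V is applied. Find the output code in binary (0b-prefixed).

code 0b10101010101001101 (decimal 87373)

With 262144 levels over 1.024 V, one step is 3.91 µV.
(V_in − V_low)/LSB = (0.3413 − 0) / 3.90625e-06 = 87372.800.
So the output code is 87373.
In binary (0b-prefixed): 0b10101010101001101.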